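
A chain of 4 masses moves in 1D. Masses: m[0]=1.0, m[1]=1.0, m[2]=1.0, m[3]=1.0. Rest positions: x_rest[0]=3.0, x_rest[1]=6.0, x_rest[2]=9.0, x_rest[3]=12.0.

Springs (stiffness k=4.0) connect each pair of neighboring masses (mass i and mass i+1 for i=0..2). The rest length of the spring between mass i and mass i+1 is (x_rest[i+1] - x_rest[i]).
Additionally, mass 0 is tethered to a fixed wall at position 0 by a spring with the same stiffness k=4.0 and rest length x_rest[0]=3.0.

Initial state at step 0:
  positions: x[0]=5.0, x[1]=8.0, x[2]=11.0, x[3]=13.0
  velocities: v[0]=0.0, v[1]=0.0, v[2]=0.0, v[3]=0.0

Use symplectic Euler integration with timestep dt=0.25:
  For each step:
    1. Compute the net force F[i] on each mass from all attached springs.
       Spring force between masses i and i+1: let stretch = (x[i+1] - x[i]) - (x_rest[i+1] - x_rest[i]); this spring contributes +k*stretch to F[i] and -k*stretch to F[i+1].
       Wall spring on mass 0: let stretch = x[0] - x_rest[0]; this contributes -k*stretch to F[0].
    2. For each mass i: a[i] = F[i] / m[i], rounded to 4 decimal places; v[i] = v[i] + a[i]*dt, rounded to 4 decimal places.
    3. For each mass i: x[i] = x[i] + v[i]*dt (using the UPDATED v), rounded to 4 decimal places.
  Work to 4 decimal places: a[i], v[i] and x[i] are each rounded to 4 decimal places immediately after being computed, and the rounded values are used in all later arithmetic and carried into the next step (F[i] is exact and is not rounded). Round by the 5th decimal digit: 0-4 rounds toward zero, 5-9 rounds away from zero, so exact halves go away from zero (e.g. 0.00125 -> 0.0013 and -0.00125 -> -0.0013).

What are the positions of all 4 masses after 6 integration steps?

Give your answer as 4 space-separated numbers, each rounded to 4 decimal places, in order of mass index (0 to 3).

Answer: 2.5467 5.1895 10.0476 13.8027

Derivation:
Step 0: x=[5.0000 8.0000 11.0000 13.0000] v=[0.0000 0.0000 0.0000 0.0000]
Step 1: x=[4.5000 8.0000 10.7500 13.2500] v=[-2.0000 0.0000 -1.0000 1.0000]
Step 2: x=[3.7500 7.8125 10.4375 13.6250] v=[-3.0000 -0.7500 -1.2500 1.5000]
Step 3: x=[3.0781 7.2656 10.2656 13.9531] v=[-2.6875 -2.1875 -0.6875 1.3125]
Step 4: x=[2.6836 6.4219 10.2656 14.1094] v=[-1.5781 -3.3750 0.0000 0.6250]
Step 5: x=[2.5528 5.6045 10.2656 14.0547] v=[-0.5234 -3.2696 0.0001 -0.2188]
Step 6: x=[2.5467 5.1895 10.0476 13.8027] v=[-0.0245 -1.6602 -0.8719 -1.0079]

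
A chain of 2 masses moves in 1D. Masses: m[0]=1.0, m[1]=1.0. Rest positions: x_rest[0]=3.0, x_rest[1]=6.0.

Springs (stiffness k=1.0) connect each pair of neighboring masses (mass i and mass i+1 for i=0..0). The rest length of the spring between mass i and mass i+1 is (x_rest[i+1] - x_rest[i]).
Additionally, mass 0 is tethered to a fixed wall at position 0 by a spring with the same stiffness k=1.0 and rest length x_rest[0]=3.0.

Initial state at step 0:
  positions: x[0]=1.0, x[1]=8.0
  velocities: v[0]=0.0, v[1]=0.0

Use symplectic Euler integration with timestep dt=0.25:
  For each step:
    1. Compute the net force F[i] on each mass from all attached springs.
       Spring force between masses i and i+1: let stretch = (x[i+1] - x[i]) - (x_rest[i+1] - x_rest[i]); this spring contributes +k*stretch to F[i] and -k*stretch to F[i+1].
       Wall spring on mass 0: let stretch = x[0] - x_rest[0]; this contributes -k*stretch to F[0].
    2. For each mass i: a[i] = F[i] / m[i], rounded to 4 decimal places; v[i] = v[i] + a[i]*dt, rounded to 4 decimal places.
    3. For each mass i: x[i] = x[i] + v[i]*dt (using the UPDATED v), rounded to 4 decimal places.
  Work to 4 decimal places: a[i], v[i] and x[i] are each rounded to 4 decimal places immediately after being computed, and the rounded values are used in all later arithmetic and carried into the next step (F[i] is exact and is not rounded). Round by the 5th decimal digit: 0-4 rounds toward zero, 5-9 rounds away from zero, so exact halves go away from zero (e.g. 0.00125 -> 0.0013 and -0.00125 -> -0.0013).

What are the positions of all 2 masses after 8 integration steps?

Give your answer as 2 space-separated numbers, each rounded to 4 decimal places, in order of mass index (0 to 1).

Step 0: x=[1.0000 8.0000] v=[0.0000 0.0000]
Step 1: x=[1.3750 7.7500] v=[1.5000 -1.0000]
Step 2: x=[2.0625 7.2891] v=[2.7500 -1.8438]
Step 3: x=[2.9478 6.6890] v=[3.5410 -2.4005]
Step 4: x=[3.8827 6.0426] v=[3.7394 -2.5858]
Step 5: x=[4.7099 5.4487] v=[3.3087 -2.3758]
Step 6: x=[5.2889 4.9961] v=[2.3159 -1.8105]
Step 7: x=[5.5190 4.7493] v=[0.9205 -0.9873]
Step 8: x=[5.3561 4.7381] v=[-0.6517 -0.0449]

Answer: 5.3561 4.7381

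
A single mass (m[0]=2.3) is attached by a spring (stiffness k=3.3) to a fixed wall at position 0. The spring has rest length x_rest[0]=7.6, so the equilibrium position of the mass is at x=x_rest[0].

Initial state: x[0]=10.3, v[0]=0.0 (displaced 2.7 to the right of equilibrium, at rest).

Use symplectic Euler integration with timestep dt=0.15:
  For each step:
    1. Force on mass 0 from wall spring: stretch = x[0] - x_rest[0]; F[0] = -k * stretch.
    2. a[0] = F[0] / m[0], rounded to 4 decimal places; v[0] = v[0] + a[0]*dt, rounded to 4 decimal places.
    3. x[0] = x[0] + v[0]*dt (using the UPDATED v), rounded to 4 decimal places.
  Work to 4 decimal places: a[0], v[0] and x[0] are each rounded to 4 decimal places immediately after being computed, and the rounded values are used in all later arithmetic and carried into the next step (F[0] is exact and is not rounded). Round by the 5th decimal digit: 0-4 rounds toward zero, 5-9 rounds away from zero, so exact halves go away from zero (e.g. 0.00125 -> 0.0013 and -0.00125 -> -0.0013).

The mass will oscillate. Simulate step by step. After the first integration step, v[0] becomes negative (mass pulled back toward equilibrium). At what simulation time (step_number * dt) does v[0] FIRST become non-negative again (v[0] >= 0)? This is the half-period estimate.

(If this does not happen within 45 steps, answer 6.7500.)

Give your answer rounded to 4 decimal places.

Answer: 2.7000

Derivation:
Step 0: x=[10.3000] v=[0.0000]
Step 1: x=[10.2128] v=[-0.5811]
Step 2: x=[10.0413] v=[-1.1434]
Step 3: x=[9.7910] v=[-1.6688]
Step 4: x=[9.4700] v=[-2.1403]
Step 5: x=[9.0886] v=[-2.5428]
Step 6: x=[8.6591] v=[-2.8632]
Step 7: x=[8.1954] v=[-3.0911]
Step 8: x=[7.7125] v=[-3.2192]
Step 9: x=[7.2260] v=[-3.2434]
Step 10: x=[6.7516] v=[-3.1629]
Step 11: x=[6.3046] v=[-2.9803]
Step 12: x=[5.8994] v=[-2.7015]
Step 13: x=[5.5491] v=[-2.3355]
Step 14: x=[5.2650] v=[-1.8941]
Step 15: x=[5.0563] v=[-1.3916]
Step 16: x=[4.9297] v=[-0.8441]
Step 17: x=[4.8893] v=[-0.2694]
Step 18: x=[4.9364] v=[0.3140]
First v>=0 after going negative at step 18, time=2.7000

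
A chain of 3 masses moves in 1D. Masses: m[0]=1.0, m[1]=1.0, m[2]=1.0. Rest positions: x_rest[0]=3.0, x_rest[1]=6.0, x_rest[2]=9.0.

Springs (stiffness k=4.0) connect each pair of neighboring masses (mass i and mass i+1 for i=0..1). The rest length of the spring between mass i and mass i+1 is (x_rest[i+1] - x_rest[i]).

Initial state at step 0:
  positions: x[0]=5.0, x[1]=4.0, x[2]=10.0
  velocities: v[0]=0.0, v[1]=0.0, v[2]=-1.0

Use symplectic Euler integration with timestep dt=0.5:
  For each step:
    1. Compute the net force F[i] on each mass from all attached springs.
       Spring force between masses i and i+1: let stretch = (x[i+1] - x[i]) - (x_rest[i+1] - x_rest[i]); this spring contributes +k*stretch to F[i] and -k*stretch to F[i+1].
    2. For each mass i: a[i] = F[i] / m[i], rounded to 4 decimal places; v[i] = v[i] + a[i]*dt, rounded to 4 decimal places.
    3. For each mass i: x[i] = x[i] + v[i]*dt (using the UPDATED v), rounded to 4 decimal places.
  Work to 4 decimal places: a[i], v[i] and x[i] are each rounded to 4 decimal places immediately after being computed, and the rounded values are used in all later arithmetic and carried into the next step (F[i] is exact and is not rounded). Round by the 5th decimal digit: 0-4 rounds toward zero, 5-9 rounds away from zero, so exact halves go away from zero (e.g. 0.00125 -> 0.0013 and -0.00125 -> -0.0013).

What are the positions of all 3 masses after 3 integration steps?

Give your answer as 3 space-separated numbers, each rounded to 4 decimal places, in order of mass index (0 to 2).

Step 0: x=[5.0000 4.0000 10.0000] v=[0.0000 0.0000 -1.0000]
Step 1: x=[1.0000 11.0000 6.5000] v=[-8.0000 14.0000 -7.0000]
Step 2: x=[4.0000 3.5000 10.5000] v=[6.0000 -15.0000 8.0000]
Step 3: x=[3.5000 3.5000 10.5000] v=[-1.0000 0.0000 0.0000]

Answer: 3.5000 3.5000 10.5000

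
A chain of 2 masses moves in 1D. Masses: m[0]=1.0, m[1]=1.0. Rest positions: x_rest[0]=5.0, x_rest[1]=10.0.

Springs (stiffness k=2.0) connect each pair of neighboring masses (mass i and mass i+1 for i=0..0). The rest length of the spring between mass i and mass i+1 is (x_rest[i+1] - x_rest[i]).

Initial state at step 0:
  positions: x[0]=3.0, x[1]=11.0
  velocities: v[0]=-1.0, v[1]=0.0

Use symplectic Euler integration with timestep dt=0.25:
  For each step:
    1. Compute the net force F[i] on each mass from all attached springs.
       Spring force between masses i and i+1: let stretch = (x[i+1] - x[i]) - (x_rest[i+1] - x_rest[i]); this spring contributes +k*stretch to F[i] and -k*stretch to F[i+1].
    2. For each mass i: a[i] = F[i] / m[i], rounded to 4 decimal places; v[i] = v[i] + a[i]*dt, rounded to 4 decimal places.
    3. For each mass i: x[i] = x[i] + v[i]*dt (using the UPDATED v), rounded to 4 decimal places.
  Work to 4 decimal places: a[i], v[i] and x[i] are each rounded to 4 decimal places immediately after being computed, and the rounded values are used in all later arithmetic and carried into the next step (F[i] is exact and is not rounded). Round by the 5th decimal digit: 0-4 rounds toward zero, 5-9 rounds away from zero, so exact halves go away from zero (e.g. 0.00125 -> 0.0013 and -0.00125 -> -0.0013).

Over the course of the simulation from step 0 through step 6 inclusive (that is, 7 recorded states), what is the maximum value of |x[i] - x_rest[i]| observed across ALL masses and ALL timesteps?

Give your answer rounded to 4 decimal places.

Step 0: x=[3.0000 11.0000] v=[-1.0000 0.0000]
Step 1: x=[3.1250 10.6250] v=[0.5000 -1.5000]
Step 2: x=[3.5625 9.9375] v=[1.7500 -2.7500]
Step 3: x=[4.1719 9.0781] v=[2.4375 -3.4375]
Step 4: x=[4.7696 8.2305] v=[2.3906 -3.3906]
Step 5: x=[5.1749 7.5752] v=[1.6211 -2.6211]
Step 6: x=[5.2552 7.2449] v=[0.3213 -1.3213]
Max displacement = 2.7551

Answer: 2.7551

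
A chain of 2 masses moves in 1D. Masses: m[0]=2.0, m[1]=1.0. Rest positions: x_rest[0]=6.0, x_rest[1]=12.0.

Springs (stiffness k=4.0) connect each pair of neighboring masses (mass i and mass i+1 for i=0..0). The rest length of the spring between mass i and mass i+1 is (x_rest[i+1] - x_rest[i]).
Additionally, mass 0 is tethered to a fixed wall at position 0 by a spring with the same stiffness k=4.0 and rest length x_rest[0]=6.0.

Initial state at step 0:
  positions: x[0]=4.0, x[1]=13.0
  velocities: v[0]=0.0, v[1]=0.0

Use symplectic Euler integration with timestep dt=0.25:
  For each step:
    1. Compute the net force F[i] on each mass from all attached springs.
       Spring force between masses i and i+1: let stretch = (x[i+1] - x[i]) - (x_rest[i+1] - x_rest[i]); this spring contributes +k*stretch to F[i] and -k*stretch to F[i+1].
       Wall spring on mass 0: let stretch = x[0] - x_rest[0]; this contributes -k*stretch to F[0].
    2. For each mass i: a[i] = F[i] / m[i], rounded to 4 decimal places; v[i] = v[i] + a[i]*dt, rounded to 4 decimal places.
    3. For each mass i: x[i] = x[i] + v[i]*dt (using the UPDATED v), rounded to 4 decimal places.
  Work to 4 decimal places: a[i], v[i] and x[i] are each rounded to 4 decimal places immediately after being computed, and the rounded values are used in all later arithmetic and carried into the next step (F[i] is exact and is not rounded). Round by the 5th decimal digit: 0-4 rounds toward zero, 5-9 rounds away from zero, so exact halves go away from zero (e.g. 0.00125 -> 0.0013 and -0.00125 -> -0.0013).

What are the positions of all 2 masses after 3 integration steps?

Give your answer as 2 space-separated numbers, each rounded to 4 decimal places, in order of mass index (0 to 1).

Step 0: x=[4.0000 13.0000] v=[0.0000 0.0000]
Step 1: x=[4.6250 12.2500] v=[2.5000 -3.0000]
Step 2: x=[5.6250 11.0938] v=[4.0000 -4.6250]
Step 3: x=[6.6055 10.0704] v=[3.9219 -4.0938]

Answer: 6.6055 10.0704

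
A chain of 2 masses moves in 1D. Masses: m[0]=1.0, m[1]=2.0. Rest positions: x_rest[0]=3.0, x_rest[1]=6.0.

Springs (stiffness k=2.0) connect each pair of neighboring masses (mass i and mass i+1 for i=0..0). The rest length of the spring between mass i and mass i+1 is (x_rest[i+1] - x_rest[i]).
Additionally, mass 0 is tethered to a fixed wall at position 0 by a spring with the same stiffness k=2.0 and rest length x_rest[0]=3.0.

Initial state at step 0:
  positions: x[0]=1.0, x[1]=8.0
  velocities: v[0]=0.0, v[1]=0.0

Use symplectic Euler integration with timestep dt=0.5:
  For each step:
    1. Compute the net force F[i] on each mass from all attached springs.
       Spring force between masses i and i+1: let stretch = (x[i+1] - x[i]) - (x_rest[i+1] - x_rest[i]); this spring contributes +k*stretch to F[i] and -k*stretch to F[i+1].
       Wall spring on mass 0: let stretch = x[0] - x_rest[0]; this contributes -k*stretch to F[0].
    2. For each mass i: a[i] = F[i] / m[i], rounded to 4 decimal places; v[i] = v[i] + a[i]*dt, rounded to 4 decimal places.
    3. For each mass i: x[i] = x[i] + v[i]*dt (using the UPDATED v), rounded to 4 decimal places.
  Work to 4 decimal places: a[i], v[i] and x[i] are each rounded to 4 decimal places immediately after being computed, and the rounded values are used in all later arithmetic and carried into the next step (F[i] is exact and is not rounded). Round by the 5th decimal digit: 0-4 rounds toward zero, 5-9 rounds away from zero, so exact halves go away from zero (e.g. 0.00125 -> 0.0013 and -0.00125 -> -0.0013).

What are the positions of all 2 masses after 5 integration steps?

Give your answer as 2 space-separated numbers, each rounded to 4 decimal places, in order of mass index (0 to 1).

Answer: -0.3594 6.5704

Derivation:
Step 0: x=[1.0000 8.0000] v=[0.0000 0.0000]
Step 1: x=[4.0000 7.0000] v=[6.0000 -2.0000]
Step 2: x=[6.5000 6.0000] v=[5.0000 -2.0000]
Step 3: x=[5.5000 5.8750] v=[-2.0000 -0.2500]
Step 4: x=[1.9375 6.4063] v=[-7.1250 1.0625]
Step 5: x=[-0.3594 6.5704] v=[-4.5937 0.3281]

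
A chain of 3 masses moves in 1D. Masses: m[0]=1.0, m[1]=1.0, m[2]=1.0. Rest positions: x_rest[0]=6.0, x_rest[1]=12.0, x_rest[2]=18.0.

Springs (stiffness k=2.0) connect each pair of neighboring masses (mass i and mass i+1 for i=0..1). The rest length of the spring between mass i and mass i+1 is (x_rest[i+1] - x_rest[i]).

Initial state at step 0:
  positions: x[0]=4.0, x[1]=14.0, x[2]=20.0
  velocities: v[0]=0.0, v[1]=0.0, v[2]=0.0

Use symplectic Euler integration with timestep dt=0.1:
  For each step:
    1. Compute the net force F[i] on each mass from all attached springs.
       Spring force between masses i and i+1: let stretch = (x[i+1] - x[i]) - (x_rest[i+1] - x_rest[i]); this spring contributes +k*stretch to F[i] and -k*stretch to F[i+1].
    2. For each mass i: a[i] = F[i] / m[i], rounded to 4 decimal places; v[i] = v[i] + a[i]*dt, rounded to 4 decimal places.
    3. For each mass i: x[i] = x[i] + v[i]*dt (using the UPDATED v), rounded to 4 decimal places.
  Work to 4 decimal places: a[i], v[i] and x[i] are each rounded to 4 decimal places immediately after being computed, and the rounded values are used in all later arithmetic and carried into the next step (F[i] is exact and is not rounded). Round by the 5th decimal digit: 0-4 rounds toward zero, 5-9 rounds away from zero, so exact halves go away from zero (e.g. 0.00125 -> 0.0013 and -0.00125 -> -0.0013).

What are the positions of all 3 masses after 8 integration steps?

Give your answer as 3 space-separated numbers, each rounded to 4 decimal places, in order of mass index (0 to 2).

Step 0: x=[4.0000 14.0000 20.0000] v=[0.0000 0.0000 0.0000]
Step 1: x=[4.0800 13.9200 20.0000] v=[0.8000 -0.8000 0.0000]
Step 2: x=[4.2368 13.7648 19.9984] v=[1.5680 -1.5520 -0.0160]
Step 3: x=[4.4642 13.5437 19.9921] v=[2.2736 -2.2109 -0.0627]
Step 4: x=[4.7532 13.2700 19.9769] v=[2.8895 -2.7371 -0.1524]
Step 5: x=[5.0925 12.9601 19.9475] v=[3.3929 -3.0991 -0.2938]
Step 6: x=[5.4691 12.6326 19.8984] v=[3.7664 -3.2751 -0.4913]
Step 7: x=[5.8690 12.3071 19.8240] v=[3.9991 -3.2546 -0.7445]
Step 8: x=[6.2777 12.0032 19.7192] v=[4.0867 -3.0388 -1.0479]

Answer: 6.2777 12.0032 19.7192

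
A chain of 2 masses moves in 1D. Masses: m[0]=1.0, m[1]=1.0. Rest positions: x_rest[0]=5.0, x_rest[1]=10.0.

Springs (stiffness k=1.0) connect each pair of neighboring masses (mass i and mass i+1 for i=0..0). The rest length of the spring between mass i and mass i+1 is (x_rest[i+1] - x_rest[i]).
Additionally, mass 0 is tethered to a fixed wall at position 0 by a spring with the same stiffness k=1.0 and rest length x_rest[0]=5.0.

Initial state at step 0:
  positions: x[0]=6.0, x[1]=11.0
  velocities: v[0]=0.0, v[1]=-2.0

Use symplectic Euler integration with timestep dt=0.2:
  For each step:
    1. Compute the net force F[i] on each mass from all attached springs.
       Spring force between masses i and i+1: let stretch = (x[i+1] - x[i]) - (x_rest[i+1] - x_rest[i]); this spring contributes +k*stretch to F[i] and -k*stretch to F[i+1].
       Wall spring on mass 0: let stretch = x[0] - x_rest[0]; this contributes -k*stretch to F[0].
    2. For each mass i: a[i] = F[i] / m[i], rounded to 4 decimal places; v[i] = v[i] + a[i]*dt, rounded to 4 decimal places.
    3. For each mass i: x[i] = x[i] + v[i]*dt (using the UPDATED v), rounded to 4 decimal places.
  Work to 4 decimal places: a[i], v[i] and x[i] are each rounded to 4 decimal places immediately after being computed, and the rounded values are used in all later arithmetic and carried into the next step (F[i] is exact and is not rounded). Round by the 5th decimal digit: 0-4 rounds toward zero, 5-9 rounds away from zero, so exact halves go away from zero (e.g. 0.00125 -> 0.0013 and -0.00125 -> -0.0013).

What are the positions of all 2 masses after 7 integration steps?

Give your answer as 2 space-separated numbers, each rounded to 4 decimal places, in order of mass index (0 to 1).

Step 0: x=[6.0000 11.0000] v=[0.0000 -2.0000]
Step 1: x=[5.9600 10.6000] v=[-0.2000 -2.0000]
Step 2: x=[5.8672 10.2144] v=[-0.4640 -1.9280]
Step 3: x=[5.7136 9.8549] v=[-0.7680 -1.7974]
Step 4: x=[5.4971 9.5298] v=[-1.0825 -1.6257]
Step 5: x=[5.2220 9.2434] v=[-1.3754 -1.4322]
Step 6: x=[4.8989 8.9961] v=[-1.6155 -1.2365]
Step 7: x=[4.5437 8.7849] v=[-1.7758 -1.0559]

Answer: 4.5437 8.7849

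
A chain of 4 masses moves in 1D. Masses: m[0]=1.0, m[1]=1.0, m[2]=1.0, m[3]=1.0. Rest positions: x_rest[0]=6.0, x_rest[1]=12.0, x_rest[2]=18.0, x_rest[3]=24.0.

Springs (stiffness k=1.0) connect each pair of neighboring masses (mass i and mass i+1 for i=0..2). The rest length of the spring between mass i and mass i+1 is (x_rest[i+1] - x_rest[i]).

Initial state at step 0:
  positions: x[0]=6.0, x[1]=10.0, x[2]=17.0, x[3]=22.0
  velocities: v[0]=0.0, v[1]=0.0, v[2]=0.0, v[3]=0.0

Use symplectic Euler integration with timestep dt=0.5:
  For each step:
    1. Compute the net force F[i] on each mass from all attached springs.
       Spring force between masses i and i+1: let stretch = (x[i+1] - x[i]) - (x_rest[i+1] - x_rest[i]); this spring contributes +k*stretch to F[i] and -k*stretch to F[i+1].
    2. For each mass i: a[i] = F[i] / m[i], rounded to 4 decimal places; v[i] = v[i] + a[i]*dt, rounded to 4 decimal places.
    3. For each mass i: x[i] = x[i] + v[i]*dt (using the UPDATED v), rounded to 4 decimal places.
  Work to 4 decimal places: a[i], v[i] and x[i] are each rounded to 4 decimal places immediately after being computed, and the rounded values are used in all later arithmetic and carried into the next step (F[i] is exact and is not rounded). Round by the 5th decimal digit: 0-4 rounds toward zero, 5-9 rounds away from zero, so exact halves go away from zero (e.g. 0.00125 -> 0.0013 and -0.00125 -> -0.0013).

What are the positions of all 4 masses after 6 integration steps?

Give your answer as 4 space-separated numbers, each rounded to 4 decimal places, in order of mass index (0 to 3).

Step 0: x=[6.0000 10.0000 17.0000 22.0000] v=[0.0000 0.0000 0.0000 0.0000]
Step 1: x=[5.5000 10.7500 16.5000 22.2500] v=[-1.0000 1.5000 -1.0000 0.5000]
Step 2: x=[4.8125 11.6250 16.0000 22.5625] v=[-1.3750 1.7500 -1.0000 0.6250]
Step 3: x=[4.3281 11.8907 16.0469 22.7344] v=[-0.9688 0.5313 0.0938 0.3438]
Step 4: x=[4.2344 11.3048 16.7267 22.7345] v=[-0.1875 -1.1719 1.3595 0.0001]
Step 5: x=[4.4083 10.3067 17.5530 22.7326] v=[0.3477 -1.9962 1.6525 -0.0038]
Step 6: x=[4.5568 9.6456 17.8626 22.9358] v=[0.2969 -1.3223 0.6192 0.4064]

Answer: 4.5568 9.6456 17.8626 22.9358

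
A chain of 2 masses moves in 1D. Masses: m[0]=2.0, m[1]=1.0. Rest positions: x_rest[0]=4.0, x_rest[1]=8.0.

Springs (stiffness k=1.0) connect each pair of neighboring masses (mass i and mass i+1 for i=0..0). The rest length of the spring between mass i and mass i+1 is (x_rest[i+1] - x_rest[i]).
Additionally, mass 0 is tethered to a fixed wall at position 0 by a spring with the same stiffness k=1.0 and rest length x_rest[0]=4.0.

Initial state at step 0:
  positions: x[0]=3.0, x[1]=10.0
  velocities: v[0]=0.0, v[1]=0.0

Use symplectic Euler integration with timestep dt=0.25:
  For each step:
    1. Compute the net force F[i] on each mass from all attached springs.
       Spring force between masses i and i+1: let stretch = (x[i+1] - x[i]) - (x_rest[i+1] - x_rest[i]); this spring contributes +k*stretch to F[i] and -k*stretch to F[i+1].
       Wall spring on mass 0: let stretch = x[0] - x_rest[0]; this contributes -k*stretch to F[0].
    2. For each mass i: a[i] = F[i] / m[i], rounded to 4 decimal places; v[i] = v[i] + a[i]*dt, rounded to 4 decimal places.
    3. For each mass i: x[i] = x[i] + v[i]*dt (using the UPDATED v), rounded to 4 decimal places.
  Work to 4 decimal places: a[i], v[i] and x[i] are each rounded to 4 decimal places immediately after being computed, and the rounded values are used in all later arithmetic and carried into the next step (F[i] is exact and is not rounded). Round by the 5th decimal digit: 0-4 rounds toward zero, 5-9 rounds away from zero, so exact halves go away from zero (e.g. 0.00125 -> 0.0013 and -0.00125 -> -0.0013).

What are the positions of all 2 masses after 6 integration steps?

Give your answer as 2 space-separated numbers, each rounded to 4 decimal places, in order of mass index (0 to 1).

Answer: 4.7842 7.2651

Derivation:
Step 0: x=[3.0000 10.0000] v=[0.0000 0.0000]
Step 1: x=[3.1250 9.8125] v=[0.5000 -0.7500]
Step 2: x=[3.3613 9.4570] v=[0.9453 -1.4219]
Step 3: x=[3.6831 8.9706] v=[1.2871 -1.9458]
Step 4: x=[4.0550 8.4037] v=[1.4877 -2.2677]
Step 5: x=[4.4361 7.8150] v=[1.5244 -2.3549]
Step 6: x=[4.7842 7.2651] v=[1.3923 -2.1996]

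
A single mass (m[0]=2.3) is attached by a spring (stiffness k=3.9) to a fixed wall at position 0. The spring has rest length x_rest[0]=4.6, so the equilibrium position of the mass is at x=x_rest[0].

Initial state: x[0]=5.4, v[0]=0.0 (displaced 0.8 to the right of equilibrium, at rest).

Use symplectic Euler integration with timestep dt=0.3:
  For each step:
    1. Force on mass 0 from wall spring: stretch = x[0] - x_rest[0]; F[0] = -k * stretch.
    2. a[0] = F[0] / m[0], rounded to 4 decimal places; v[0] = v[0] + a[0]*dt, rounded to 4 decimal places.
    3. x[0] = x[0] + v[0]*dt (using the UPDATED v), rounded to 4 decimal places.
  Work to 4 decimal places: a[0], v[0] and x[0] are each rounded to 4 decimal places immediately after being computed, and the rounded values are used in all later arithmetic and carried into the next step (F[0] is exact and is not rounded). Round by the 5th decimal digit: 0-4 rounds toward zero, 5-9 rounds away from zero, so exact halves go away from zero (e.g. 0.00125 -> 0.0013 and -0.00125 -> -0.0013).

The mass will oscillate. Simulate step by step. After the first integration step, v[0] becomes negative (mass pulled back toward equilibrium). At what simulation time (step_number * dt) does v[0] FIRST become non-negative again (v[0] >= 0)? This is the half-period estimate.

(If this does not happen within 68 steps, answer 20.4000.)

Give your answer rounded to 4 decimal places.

Step 0: x=[5.4000] v=[0.0000]
Step 1: x=[5.2779] v=[-0.4070]
Step 2: x=[5.0523] v=[-0.7519]
Step 3: x=[4.7577] v=[-0.9820]
Step 4: x=[4.4390] v=[-1.0622]
Step 5: x=[4.1449] v=[-0.9803]
Step 6: x=[3.9203] v=[-0.7488]
Step 7: x=[3.7994] v=[-0.4031]
Step 8: x=[3.8007] v=[0.0042]
First v>=0 after going negative at step 8, time=2.4000

Answer: 2.4000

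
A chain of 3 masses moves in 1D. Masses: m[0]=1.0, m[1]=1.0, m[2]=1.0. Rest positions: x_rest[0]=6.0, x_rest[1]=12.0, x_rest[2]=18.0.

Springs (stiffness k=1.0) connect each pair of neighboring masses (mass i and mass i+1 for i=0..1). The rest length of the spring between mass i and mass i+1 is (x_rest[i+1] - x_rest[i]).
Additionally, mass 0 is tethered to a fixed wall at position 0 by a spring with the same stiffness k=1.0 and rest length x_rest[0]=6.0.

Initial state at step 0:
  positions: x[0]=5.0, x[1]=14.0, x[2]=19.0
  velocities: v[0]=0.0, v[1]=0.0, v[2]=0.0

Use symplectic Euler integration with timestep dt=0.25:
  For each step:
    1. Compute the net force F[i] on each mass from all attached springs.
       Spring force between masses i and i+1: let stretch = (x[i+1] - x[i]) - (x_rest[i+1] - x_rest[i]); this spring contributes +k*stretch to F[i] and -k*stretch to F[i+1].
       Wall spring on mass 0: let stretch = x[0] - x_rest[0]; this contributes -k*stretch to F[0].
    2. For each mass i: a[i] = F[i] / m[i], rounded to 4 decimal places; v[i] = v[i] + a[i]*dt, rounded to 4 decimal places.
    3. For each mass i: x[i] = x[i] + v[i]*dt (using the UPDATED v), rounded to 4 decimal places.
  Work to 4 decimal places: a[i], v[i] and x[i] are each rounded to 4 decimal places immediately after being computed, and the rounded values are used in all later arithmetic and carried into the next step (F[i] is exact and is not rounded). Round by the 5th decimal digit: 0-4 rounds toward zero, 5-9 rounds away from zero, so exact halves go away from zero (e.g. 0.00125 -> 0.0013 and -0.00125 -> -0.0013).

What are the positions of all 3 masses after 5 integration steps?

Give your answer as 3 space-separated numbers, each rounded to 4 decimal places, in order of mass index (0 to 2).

Answer: 7.3467 11.7524 19.3688

Derivation:
Step 0: x=[5.0000 14.0000 19.0000] v=[0.0000 0.0000 0.0000]
Step 1: x=[5.2500 13.7500 19.0625] v=[1.0000 -1.0000 0.2500]
Step 2: x=[5.7031 13.3008 19.1680] v=[1.8125 -1.7969 0.4219]
Step 3: x=[6.2747 12.7434 19.2818] v=[2.2862 -2.2295 0.4551]
Step 4: x=[6.8584 12.1904 19.3619] v=[2.3347 -2.2121 0.3205]
Step 5: x=[7.3467 11.7524 19.3688] v=[1.9531 -1.7522 0.0276]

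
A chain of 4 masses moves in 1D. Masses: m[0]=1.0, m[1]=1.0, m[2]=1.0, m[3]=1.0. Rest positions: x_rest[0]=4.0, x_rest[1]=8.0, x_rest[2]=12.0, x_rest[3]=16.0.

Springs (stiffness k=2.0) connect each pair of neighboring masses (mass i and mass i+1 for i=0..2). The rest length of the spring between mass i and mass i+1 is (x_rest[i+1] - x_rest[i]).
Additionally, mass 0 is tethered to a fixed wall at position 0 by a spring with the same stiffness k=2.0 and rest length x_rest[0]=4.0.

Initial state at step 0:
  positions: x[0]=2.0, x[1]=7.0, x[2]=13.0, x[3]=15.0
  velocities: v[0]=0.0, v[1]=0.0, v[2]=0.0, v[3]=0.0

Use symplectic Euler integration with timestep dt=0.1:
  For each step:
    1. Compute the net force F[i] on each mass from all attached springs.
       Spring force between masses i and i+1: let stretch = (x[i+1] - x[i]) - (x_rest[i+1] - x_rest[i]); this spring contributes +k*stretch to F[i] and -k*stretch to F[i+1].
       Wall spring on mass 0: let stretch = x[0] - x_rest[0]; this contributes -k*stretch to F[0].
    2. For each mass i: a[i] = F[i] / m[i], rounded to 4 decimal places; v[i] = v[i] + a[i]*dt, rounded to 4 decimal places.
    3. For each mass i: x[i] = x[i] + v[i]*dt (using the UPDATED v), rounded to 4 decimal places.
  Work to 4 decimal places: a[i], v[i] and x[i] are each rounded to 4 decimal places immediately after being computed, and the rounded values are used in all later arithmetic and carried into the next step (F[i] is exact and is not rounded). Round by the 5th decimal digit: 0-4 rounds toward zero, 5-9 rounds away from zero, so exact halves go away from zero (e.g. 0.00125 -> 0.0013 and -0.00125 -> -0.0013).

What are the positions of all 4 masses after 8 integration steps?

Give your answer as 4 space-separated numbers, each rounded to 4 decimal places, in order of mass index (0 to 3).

Answer: 3.7657 7.5088 10.9364 15.9951

Derivation:
Step 0: x=[2.0000 7.0000 13.0000 15.0000] v=[0.0000 0.0000 0.0000 0.0000]
Step 1: x=[2.0600 7.0200 12.9200 15.0400] v=[0.6000 0.2000 -0.8000 0.4000]
Step 2: x=[2.1780 7.0588 12.7644 15.1176] v=[1.1800 0.3880 -1.5560 0.7760]
Step 3: x=[2.3501 7.1141 12.5418 15.2281] v=[1.7206 0.5530 -2.2265 1.1054]
Step 4: x=[2.5704 7.1827 12.2643 15.3649] v=[2.2034 0.6857 -2.7748 1.3681]
Step 5: x=[2.8316 7.2607 11.9472 15.5197] v=[2.6118 0.7796 -3.1710 1.5480]
Step 6: x=[3.1247 7.3438 11.6078 15.6831] v=[2.9313 0.8311 -3.3938 1.6335]
Step 7: x=[3.4397 7.4278 11.2647 15.8449] v=[3.1502 0.8401 -3.4315 1.6184]
Step 8: x=[3.7657 7.5088 10.9364 15.9951] v=[3.2599 0.8099 -3.2828 1.5024]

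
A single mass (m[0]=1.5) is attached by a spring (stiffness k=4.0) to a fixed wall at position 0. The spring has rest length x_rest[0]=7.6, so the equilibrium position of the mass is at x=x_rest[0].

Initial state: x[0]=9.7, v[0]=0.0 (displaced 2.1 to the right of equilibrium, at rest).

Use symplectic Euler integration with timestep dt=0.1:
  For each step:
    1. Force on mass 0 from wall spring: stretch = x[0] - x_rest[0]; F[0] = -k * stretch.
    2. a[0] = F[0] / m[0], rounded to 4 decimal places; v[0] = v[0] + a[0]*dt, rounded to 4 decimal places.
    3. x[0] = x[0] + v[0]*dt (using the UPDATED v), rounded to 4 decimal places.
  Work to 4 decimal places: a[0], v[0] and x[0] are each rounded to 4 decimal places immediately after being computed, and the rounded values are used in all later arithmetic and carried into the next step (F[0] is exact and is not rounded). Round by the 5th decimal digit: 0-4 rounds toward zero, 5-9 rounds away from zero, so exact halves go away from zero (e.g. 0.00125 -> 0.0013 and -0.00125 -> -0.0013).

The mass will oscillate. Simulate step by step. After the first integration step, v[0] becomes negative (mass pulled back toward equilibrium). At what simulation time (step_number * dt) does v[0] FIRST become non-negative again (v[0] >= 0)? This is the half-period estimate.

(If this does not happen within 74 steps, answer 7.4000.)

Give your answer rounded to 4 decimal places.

Step 0: x=[9.7000] v=[0.0000]
Step 1: x=[9.6440] v=[-0.5600]
Step 2: x=[9.5335] v=[-1.1051]
Step 3: x=[9.3714] v=[-1.6207]
Step 4: x=[9.1621] v=[-2.0931]
Step 5: x=[8.9111] v=[-2.5097]
Step 6: x=[8.6252] v=[-2.8593]
Step 7: x=[8.3119] v=[-3.1327]
Step 8: x=[7.9797] v=[-3.3225]
Step 9: x=[7.6373] v=[-3.4238]
Step 10: x=[7.2939] v=[-3.4338]
Step 11: x=[6.9587] v=[-3.3522]
Step 12: x=[6.6406] v=[-3.1812]
Step 13: x=[6.3481] v=[-2.9254]
Step 14: x=[6.0889] v=[-2.5916]
Step 15: x=[5.8700] v=[-2.1886]
Step 16: x=[5.6973] v=[-1.7273]
Step 17: x=[5.5753] v=[-1.2199]
Step 18: x=[5.5073] v=[-0.6800]
Step 19: x=[5.4951] v=[-0.1220]
Step 20: x=[5.5390] v=[0.4393]
First v>=0 after going negative at step 20, time=2.0000

Answer: 2.0000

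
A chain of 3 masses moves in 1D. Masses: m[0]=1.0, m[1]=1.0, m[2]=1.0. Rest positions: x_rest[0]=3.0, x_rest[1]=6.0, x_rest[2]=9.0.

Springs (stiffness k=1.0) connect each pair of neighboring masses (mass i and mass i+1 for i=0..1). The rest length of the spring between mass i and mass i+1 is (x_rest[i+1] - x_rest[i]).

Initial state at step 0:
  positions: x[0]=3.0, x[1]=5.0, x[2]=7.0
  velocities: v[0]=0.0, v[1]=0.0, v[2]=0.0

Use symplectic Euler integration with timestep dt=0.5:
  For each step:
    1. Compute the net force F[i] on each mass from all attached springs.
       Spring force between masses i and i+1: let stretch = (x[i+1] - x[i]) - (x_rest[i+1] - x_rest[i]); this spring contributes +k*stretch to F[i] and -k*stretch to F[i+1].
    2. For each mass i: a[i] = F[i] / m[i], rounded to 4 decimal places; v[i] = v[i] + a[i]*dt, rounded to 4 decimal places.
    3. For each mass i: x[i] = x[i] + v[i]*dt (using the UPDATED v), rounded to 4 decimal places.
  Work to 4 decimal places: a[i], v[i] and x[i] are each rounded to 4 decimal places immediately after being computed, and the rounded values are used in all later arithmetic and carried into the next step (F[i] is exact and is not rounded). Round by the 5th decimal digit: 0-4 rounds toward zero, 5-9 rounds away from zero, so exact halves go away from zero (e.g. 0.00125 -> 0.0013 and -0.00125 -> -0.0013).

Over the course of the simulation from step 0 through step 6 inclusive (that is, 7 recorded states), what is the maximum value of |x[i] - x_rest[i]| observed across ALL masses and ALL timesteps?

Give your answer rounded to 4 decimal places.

Answer: 2.0223

Derivation:
Step 0: x=[3.0000 5.0000 7.0000] v=[0.0000 0.0000 0.0000]
Step 1: x=[2.7500 5.0000 7.2500] v=[-0.5000 0.0000 0.5000]
Step 2: x=[2.3125 5.0000 7.6875] v=[-0.8750 0.0000 0.8750]
Step 3: x=[1.7969 5.0000 8.2032] v=[-1.0313 0.0000 1.0313]
Step 4: x=[1.3320 5.0001 8.6681] v=[-0.9298 0.0001 0.9297]
Step 5: x=[1.0341 5.0002 8.9660] v=[-0.5958 0.0001 0.5957]
Step 6: x=[0.9777 5.0002 9.0224] v=[-0.1128 -0.0001 0.1128]
Max displacement = 2.0223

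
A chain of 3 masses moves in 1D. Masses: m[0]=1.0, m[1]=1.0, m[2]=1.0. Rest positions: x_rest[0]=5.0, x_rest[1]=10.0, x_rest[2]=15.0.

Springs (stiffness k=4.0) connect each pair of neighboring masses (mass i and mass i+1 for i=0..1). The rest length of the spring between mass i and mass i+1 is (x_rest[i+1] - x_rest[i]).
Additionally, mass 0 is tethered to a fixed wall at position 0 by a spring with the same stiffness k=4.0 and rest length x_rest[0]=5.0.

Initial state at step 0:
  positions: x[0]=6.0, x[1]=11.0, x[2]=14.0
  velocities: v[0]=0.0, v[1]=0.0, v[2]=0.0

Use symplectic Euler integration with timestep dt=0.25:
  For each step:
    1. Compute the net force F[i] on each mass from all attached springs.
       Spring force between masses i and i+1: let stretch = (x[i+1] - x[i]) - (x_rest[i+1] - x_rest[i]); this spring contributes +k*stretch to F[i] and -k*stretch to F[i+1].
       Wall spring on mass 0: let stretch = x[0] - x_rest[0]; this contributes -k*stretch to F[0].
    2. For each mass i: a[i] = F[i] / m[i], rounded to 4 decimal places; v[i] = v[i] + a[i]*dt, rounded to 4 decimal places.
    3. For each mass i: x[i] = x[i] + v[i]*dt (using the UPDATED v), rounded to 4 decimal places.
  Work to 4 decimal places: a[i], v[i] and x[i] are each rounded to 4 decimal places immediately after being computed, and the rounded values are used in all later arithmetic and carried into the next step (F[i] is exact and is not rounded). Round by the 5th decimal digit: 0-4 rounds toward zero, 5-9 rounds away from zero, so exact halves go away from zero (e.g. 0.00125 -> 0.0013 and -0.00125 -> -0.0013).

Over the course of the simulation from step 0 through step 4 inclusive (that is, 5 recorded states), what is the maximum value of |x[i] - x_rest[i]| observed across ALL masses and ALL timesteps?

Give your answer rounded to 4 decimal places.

Step 0: x=[6.0000 11.0000 14.0000] v=[0.0000 0.0000 0.0000]
Step 1: x=[5.7500 10.5000 14.5000] v=[-1.0000 -2.0000 2.0000]
Step 2: x=[5.2500 9.8125 15.2500] v=[-2.0000 -2.7500 3.0000]
Step 3: x=[4.5781 9.3438 15.8906] v=[-2.6875 -1.8750 2.5625]
Step 4: x=[3.9531 9.3203 16.1445] v=[-2.4999 -0.0939 1.0157]
Max displacement = 1.1445

Answer: 1.1445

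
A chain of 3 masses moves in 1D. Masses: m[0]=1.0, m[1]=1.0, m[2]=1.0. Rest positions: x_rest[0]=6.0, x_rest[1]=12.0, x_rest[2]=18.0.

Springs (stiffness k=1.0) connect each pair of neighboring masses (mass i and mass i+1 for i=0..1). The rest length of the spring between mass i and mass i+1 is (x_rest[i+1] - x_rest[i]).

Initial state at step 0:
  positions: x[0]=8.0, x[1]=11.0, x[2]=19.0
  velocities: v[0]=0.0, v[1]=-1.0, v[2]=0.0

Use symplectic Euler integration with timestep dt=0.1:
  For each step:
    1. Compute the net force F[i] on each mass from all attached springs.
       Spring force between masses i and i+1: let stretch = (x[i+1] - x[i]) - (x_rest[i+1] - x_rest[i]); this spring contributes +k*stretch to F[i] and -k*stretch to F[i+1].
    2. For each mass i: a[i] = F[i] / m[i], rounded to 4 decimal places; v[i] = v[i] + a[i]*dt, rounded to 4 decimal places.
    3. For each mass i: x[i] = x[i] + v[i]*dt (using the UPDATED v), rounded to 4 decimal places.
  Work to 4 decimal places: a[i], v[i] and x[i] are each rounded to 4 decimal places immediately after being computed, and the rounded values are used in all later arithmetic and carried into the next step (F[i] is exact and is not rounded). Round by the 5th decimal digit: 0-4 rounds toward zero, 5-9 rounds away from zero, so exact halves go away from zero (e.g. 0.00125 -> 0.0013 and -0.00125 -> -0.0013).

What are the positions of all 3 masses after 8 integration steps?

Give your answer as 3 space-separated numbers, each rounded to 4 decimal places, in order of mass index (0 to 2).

Step 0: x=[8.0000 11.0000 19.0000] v=[0.0000 -1.0000 0.0000]
Step 1: x=[7.9700 10.9500 18.9800] v=[-0.3000 -0.5000 -0.2000]
Step 2: x=[7.9098 10.9505 18.9397] v=[-0.6020 0.0050 -0.4030]
Step 3: x=[7.8200 11.0005 18.8795] v=[-0.8979 0.4999 -0.6019]
Step 4: x=[7.7020 11.0975 18.8005] v=[-1.1799 0.9698 -0.7898]
Step 5: x=[7.5580 11.2376 18.7045] v=[-1.4404 1.4006 -0.9601]
Step 6: x=[7.3908 11.4155 18.5938] v=[-1.6724 1.7793 -1.1068]
Step 7: x=[7.2038 11.6250 18.4713] v=[-1.8699 2.0947 -1.2246]
Step 8: x=[7.0010 11.8587 18.3404] v=[-2.0278 2.3372 -1.3092]

Answer: 7.0010 11.8587 18.3404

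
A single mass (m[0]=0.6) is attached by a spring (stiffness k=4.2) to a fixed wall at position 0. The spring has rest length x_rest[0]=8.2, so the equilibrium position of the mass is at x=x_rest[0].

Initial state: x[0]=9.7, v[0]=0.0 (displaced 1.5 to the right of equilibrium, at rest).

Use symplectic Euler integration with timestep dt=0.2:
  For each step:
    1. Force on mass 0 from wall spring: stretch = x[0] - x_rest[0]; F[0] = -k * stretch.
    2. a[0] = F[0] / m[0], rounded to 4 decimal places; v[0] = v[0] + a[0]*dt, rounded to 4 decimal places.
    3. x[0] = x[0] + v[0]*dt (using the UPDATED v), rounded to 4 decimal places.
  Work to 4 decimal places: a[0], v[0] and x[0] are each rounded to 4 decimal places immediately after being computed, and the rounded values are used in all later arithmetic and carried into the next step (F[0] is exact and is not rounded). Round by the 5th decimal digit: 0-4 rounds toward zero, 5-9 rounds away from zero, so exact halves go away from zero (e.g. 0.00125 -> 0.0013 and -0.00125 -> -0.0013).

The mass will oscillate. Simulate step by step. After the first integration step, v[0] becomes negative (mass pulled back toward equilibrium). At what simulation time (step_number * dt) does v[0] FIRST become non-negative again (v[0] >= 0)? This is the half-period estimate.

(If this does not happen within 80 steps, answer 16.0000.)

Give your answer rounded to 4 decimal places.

Step 0: x=[9.7000] v=[0.0000]
Step 1: x=[9.2800] v=[-2.1000]
Step 2: x=[8.5576] v=[-3.6120]
Step 3: x=[7.7351] v=[-4.1126]
Step 4: x=[7.0428] v=[-3.4617]
Step 5: x=[6.6745] v=[-1.8416]
Step 6: x=[6.7333] v=[0.2941]
First v>=0 after going negative at step 6, time=1.2000

Answer: 1.2000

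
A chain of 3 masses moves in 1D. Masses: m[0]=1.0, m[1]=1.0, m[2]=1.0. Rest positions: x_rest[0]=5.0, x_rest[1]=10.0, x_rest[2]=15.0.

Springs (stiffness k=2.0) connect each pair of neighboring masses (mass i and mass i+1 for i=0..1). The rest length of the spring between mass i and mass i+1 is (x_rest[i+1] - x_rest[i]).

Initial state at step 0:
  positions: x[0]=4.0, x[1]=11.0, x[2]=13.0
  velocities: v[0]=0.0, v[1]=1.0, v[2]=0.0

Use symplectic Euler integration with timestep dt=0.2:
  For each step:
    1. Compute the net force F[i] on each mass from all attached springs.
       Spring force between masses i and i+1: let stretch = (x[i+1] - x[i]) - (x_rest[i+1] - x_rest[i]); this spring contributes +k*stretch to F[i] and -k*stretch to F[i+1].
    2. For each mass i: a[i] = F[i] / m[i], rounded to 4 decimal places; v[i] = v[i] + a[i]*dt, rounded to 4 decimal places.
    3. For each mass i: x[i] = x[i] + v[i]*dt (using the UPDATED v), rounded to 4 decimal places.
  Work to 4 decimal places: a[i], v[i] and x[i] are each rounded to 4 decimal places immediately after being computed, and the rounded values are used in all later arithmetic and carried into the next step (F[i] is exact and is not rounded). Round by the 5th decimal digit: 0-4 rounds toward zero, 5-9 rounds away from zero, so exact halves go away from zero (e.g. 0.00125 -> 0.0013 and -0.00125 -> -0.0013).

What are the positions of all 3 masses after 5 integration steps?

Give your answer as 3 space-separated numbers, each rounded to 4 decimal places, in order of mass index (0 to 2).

Step 0: x=[4.0000 11.0000 13.0000] v=[0.0000 1.0000 0.0000]
Step 1: x=[4.1600 10.8000 13.2400] v=[0.8000 -1.0000 1.2000]
Step 2: x=[4.4512 10.2640 13.6848] v=[1.4560 -2.6800 2.2240]
Step 3: x=[4.8074 9.5366 14.2559] v=[1.7811 -3.6368 2.8557]
Step 4: x=[5.1420 8.8084 14.8495] v=[1.6728 -3.6408 2.9680]
Step 5: x=[5.3699 8.2702 15.3598] v=[1.1394 -2.6909 2.5516]

Answer: 5.3699 8.2702 15.3598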